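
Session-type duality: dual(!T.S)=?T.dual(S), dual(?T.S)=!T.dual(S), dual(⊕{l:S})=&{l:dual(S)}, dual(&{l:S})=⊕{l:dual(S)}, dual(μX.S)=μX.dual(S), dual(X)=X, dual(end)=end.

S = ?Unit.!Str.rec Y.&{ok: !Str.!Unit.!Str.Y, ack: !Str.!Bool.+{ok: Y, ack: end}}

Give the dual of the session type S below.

!Unit.?Str.rec Y.+{ok: ?Str.?Unit.?Str.Y, ack: ?Str.?Bool.&{ok: Y, ack: end}}

?Unit ↦ !Unit
  !Str ↦ ?Str
    rec Y ↦ rec Y  (μ self-dual)
      &{ok,ack} ↦ +{ok,ack}  (external→internal)
        case ok:
          !Str ↦ ?Str
            !Unit ↦ ?Unit
              !Str ↦ ?Str
                Y self-dual
        case ack:
          !Str ↦ ?Str
            !Bool ↦ ?Bool
              +{ok,ack} ↦ &{ok,ack}  (internal→external)
                case ok:
                  Y self-dual
                case ack:
                  end self-dual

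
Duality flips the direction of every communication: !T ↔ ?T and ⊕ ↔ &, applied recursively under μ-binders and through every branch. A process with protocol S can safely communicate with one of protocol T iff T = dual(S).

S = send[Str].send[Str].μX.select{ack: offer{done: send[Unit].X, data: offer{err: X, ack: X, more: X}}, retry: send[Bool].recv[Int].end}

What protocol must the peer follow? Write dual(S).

send[Str] = recv[Str]
  send[Str] = recv[Str]
    μX = μX  (binder kept)
      select{ack,retry} = offer{ack,retry}  (⊕→&)
        case ack:
          offer{done,data} = select{done,data}  (offer→select)
            case done:
              send[Unit] = recv[Unit]
                X ↦ X
            case data:
              offer{err,ack,more} = select{err,ack,more}  (offer→select)
                case err:
                  X ↦ X
                case ack:
                  X ↦ X
                case more:
                  X ↦ X
        case retry:
          send[Bool] = recv[Bool]
            recv[Int] = send[Int]
              end ↦ end

recv[Str].recv[Str].μX.offer{ack: select{done: recv[Unit].X, data: select{err: X, ack: X, more: X}}, retry: recv[Bool].send[Int].end}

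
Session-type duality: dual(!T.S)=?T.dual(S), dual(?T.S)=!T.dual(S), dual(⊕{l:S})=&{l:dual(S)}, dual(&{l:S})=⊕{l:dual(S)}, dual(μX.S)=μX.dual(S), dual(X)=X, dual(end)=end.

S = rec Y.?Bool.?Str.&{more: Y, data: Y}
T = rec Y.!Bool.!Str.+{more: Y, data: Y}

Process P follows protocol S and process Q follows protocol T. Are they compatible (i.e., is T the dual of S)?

YES

rec Y ‖ rec Y  match (μ self-dual)
  ?Bool ‖ !Bool  match
    ?Str ‖ !Str  match
      &{more,data} ‖ +{more,data}  match labels match
        [more]
          Y ‖ Y  match
        [data]
          Y ‖ Y  match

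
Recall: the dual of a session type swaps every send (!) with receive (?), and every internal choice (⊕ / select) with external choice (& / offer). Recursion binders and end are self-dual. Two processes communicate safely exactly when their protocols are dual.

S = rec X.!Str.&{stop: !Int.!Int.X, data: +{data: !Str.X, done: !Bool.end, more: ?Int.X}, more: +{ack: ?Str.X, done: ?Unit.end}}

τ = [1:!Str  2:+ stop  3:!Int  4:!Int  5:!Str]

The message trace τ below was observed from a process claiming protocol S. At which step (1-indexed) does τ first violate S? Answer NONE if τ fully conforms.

step 1: !Str  ✓  now at &{stop: !Int.!Int.rec X.…, data: +{data: !Str.rec X.…, done: !Bool.end, more: ?Int.rec X.…}, more: +{ack: ?Str.rec X.…, done: ?Unit.end}}
step 2: got + stop, protocol expects & stop or & data or & more  ✗

2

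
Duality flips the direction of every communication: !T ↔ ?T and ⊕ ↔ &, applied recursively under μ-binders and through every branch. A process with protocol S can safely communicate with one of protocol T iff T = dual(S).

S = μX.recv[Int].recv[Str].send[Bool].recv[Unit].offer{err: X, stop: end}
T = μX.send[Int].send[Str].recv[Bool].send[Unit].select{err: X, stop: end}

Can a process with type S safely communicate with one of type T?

μX ‖ μX  ok (binder kept)
  recv[Int] ‖ send[Int]  ok
    recv[Str] ‖ send[Str]  ok
      send[Bool] ‖ recv[Bool]  ok
        recv[Unit] ‖ send[Unit]  ok
          offer{err,stop} ‖ select{err,stop}  ok same labels
            • err:
              X ‖ X  ok
            • stop:
              end ‖ end  ok

YES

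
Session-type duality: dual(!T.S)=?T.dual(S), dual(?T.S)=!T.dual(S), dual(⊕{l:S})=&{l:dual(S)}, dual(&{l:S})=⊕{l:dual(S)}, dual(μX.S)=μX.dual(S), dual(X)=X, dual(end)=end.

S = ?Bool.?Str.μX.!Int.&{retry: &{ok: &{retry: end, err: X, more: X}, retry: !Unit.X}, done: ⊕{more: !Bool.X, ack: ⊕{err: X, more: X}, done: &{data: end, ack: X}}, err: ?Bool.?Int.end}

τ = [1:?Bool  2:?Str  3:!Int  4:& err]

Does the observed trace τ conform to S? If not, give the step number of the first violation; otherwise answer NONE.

NONE

[1] ?Bool  ✓  residual = ?Str.μX.…
[2] ?Str  ✓  residual = μX.…
[3] !Int  ✓  residual = &{retry: &{ok: &{retry: end, err: μX.…, more: μX.…}, retry: !Unit.μX.…}, done: ⊕{more: !Bool.μX.…, ack: ⊕{err: μX.…, more: μX.…}, done: &{data: end, ack: μX.…}}, err: ?Bool.?Int.end}
[4] & err  ✓  residual = ?Bool.?Int.end
trace exhausted — no violation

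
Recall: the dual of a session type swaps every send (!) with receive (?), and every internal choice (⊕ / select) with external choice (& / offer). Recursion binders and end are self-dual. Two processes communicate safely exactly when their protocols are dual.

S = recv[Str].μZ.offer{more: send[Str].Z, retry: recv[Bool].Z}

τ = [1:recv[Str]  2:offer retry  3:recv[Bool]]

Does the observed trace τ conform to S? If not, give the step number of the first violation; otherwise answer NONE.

NONE

step 1: recv[Str]  match  now at μZ.…
step 2: offer retry  match  now at recv[Bool].μZ.…
step 3: recv[Bool]  match  now at μZ.…
τ conforms to S (length 3)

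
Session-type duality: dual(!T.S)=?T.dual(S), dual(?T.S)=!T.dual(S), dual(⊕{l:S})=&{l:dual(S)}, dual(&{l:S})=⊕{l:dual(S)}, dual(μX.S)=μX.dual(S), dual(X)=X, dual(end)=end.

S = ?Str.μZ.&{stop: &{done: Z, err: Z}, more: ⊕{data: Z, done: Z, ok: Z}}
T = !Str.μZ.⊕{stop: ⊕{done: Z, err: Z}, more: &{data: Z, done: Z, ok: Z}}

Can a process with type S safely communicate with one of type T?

?Str ‖ !Str  match
  μZ ‖ μZ  match (μ self-dual)
    &{stop,more} ‖ ⊕{stop,more}  match same labels
      • stop:
        &{done,err} ‖ ⊕{done,err}  match same labels
          • done:
            Z ‖ Z  match
          • err:
            Z ‖ Z  match
      • more:
        ⊕{data,done,ok} ‖ &{data,done,ok}  match same labels
          • data:
            Z ‖ Z  match
          • done:
            Z ‖ Z  match
          • ok:
            Z ‖ Z  match

YES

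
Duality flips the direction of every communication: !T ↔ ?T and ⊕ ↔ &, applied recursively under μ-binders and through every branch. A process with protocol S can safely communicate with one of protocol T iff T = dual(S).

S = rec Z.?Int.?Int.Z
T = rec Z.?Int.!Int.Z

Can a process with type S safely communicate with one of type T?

rec Z ‖ rec Z  match (μ self-dual)
  ?Int ‖ ?Int  ✗ same direction on both sides — not dual

NO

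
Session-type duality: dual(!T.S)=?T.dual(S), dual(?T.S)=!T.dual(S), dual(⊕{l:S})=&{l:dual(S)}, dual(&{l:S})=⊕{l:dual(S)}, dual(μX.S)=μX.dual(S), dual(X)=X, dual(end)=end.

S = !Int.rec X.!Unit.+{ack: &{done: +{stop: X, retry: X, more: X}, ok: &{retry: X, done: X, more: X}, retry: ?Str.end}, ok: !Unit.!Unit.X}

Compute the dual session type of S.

?Int.rec X.?Unit.&{ack: +{done: &{stop: X, retry: X, more: X}, ok: +{retry: X, done: X, more: X}, retry: !Str.end}, ok: ?Unit.?Unit.X}

!Int ↦ ?Int
  rec X ↦ rec X  (binder kept)
    !Unit ↦ ?Unit
      +{ack,ok} ↦ &{ack,ok}  (⊕→&)
        [ack]
          &{done,ok,retry} ↦ +{done,ok,retry}  (external→internal)
            [done]
              +{stop,retry,more} ↦ &{stop,retry,more}  (⊕→&)
                [stop]
                  dual(X) = X
                [retry]
                  dual(X) = X
                [more]
                  dual(X) = X
            [ok]
              &{retry,done,more} ↦ +{retry,done,more}  (external→internal)
                [retry]
                  dual(X) = X
                [done]
                  dual(X) = X
                [more]
                  dual(X) = X
            [retry]
              ?Str ↦ !Str
                dual(end) = end
        [ok]
          !Unit ↦ ?Unit
            !Unit ↦ ?Unit
              dual(X) = X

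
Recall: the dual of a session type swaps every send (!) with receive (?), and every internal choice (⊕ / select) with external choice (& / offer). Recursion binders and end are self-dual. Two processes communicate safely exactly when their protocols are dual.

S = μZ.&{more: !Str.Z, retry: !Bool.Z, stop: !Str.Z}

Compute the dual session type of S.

μZ ↦ μZ  (rec unchanged)
  &{more,retry,stop} ↦ ⊕{more,retry,stop}  (external→internal)
    • more:
      !Str ↦ ?Str
        Z ↦ Z
    • retry:
      !Bool ↦ ?Bool
        Z ↦ Z
    • stop:
      !Str ↦ ?Str
        Z ↦ Z

μZ.⊕{more: ?Str.Z, retry: ?Bool.Z, stop: ?Str.Z}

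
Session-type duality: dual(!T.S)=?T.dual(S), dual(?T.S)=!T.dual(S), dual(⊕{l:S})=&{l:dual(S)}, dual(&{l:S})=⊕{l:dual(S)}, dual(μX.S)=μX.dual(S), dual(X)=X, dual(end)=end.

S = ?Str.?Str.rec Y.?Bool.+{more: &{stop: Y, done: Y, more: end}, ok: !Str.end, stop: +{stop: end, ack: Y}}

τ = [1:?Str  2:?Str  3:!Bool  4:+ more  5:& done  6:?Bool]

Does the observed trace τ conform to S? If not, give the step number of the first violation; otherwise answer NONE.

3

step 1: ?Str  ok  residual = ?Str.rec Y.…
step 2: ?Str  ok  residual = rec Y.…
step 3: got !Bool, protocol expects ?Bool  ✗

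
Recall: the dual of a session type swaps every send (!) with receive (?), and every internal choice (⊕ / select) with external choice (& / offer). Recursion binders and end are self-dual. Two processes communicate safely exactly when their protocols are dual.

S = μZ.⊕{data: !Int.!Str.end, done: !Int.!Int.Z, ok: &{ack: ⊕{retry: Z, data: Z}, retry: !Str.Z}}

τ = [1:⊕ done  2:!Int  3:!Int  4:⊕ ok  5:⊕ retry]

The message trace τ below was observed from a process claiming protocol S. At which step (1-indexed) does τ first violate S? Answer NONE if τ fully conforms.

@1 ⊕ done  ok  state: !Int.!Int.μZ.…
@2 !Int  ok  state: !Int.μZ.…
@3 !Int  ok  state: μZ.…
@4 ⊕ ok  ok  state: &{ack: ⊕{retry: μZ.…, data: μZ.…}, retry: !Str.μZ.…}
@5 got ⊕ retry, protocol expects & ack or & retry  ✗

5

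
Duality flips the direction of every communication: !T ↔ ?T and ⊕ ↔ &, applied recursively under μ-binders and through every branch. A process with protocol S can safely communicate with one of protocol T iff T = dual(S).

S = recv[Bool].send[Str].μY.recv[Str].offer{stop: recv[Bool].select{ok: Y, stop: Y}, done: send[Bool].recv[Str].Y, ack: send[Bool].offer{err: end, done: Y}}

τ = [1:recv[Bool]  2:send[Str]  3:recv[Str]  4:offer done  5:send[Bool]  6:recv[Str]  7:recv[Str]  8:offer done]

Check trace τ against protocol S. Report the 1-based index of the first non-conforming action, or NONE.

[1] recv[Bool]  match  cont: send[Str].μY.…
[2] send[Str]  match  cont: μY.…
[3] recv[Str]  match  cont: offer{stop: recv[Bool].select{ok: μY.…, stop: μY.…}, done: send[Bool].recv[Str].μY.…, ack: send[Bool].offer{err: end, done: μY.…}}
[4] offer done  match  cont: send[Bool].recv[Str].μY.…
[5] send[Bool]  match  cont: recv[Str].μY.…
[6] recv[Str]  match  cont: μY.…
[7] recv[Str]  match  cont: offer{stop: recv[Bool].select{ok: μY.…, stop: μY.…}, done: send[Bool].recv[Str].μY.…, ack: send[Bool].offer{err: end, done: μY.…}}
[8] offer done  match  cont: send[Bool].recv[Str].μY.…
τ conforms to S (length 8)

NONE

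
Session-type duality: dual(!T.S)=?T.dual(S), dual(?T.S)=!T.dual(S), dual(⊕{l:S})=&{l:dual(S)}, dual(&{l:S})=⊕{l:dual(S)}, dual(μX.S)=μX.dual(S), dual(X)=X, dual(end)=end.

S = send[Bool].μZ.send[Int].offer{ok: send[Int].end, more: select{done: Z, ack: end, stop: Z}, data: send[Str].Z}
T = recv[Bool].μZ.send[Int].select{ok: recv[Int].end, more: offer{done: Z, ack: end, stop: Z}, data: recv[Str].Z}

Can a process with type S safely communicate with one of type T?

send[Bool] | recv[Bool]  match
  μZ | μZ  match (μ self-dual)
    send[Int] | send[Int]  ✗ same direction on both sides — not dual

NO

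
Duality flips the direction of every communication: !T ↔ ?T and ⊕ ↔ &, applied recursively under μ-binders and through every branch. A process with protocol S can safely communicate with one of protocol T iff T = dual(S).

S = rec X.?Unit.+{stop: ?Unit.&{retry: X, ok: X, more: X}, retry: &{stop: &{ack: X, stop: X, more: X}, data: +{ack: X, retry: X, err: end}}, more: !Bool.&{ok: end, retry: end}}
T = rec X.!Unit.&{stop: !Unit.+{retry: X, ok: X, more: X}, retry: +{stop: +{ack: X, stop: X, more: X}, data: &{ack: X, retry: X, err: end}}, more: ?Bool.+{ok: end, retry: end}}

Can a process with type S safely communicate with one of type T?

rec X vs rec X  ✓ (binder kept)
  ?Unit vs !Unit  ✓
    +{stop,retry,more} vs &{stop,retry,more}  ✓ labels match
      • stop:
        ?Unit vs !Unit  ✓
          &{retry,ok,more} vs +{retry,ok,more}  ✓ labels match
            • retry:
              X vs X  ✓
            • ok:
              X vs X  ✓
            • more:
              X vs X  ✓
      • retry:
        &{stop,data} vs +{stop,data}  ✓ labels match
          • stop:
            &{ack,stop,more} vs +{ack,stop,more}  ✓ labels match
              • ack:
                X vs X  ✓
              • stop:
                X vs X  ✓
              • more:
                X vs X  ✓
          • data:
            +{ack,retry,err} vs &{ack,retry,err}  ✓ labels match
              • ack:
                X vs X  ✓
              • retry:
                X vs X  ✓
              • err:
                end vs end  ✓
      • more:
        !Bool vs ?Bool  ✓
          &{ok,retry} vs +{ok,retry}  ✓ labels match
            • ok:
              end vs end  ✓
            • retry:
              end vs end  ✓

YES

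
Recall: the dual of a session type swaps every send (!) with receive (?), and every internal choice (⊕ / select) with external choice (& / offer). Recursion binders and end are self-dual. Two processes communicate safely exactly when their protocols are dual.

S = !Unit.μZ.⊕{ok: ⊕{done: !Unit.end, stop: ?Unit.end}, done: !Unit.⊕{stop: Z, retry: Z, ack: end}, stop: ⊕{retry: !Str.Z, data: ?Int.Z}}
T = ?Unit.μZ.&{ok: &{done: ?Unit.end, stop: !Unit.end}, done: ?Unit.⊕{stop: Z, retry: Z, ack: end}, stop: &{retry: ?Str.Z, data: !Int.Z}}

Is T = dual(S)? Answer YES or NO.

NO

!Unit | ?Unit  ✓
  μZ | μZ  ✓ (μ self-dual)
    ⊕{ok,done,stop} | &{ok,done,stop}  ✓ labels match
      case ok:
        ⊕{done,stop} | &{done,stop}  ✓ labels match
          case done:
            !Unit | ?Unit  ✓
              end | end  ✓
          case stop:
            ?Unit | !Unit  ✓
              end | end  ✓
      case done:
        !Unit | ?Unit  ✓
          ⊕{stop,retry,ack} | ⊕{stop,retry,ack}  ✗ choice polarity not flipped — not dual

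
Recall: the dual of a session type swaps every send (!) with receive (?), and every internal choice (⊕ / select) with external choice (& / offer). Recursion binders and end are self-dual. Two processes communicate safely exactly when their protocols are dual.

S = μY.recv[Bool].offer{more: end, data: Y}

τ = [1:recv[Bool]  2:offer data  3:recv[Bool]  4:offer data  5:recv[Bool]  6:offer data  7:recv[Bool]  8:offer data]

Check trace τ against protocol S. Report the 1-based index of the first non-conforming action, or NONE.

[1] recv[Bool]  ok  cont: offer{more: end, data: μY.…}
[2] offer data  ok  cont: μY.…
[3] recv[Bool]  ok  cont: offer{more: end, data: μY.…}
[4] offer data  ok  cont: μY.…
[5] recv[Bool]  ok  cont: offer{more: end, data: μY.…}
[6] offer data  ok  cont: μY.…
[7] recv[Bool]  ok  cont: offer{more: end, data: μY.…}
[8] offer data  ok  cont: μY.…
τ conforms to S (length 8)

NONE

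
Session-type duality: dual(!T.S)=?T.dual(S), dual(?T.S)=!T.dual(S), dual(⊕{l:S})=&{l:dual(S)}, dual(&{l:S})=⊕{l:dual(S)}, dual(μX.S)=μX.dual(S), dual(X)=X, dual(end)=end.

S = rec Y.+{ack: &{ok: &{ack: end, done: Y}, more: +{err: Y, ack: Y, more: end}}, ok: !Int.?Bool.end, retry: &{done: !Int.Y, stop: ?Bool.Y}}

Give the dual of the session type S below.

rec Y → rec Y  (μ self-dual)
  +{ack,ok,retry} → &{ack,ok,retry}  (internal→external)
    • ack:
      &{ok,more} → +{ok,more}  (&→⊕)
        • ok:
          &{ack,done} → +{ack,done}  (&→⊕)
            • ack:
              end ↦ end
            • done:
              Y ↦ Y
        • more:
          +{err,ack,more} → &{err,ack,more}  (internal→external)
            • err:
              Y ↦ Y
            • ack:
              Y ↦ Y
            • more:
              end ↦ end
    • ok:
      !Int → ?Int
        ?Bool → !Bool
          end ↦ end
    • retry:
      &{done,stop} → +{done,stop}  (&→⊕)
        • done:
          !Int → ?Int
            Y ↦ Y
        • stop:
          ?Bool → !Bool
            Y ↦ Y

rec Y.&{ack: +{ok: +{ack: end, done: Y}, more: &{err: Y, ack: Y, more: end}}, ok: ?Int.!Bool.end, retry: +{done: ?Int.Y, stop: !Bool.Y}}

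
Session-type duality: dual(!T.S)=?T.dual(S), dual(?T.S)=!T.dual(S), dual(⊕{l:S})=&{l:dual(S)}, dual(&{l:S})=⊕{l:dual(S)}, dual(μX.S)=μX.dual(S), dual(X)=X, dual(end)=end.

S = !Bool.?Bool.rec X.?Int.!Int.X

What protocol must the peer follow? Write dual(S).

?Bool.!Bool.rec X.!Int.?Int.X

!Bool = ?Bool
  ?Bool = !Bool
    rec X = rec X  (binder kept)
      ?Int = !Int
        !Int = ?Int
          X self-dual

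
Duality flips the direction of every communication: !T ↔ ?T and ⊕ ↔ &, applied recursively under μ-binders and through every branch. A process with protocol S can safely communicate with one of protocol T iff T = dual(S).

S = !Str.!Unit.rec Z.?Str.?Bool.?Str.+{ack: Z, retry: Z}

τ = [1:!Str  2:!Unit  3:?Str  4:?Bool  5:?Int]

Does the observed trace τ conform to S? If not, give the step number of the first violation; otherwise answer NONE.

5

@1 !Str  ✓  now at !Unit.rec Z.…
@2 !Unit  ✓  now at rec Z.…
@3 ?Str  ✓  now at ?Bool.?Str.+{ack: rec Z.…, retry: rec Z.…}
@4 ?Bool  ✓  now at ?Str.+{ack: rec Z.…, retry: rec Z.…}
@5 got ?Int, protocol expects ?Str  ✗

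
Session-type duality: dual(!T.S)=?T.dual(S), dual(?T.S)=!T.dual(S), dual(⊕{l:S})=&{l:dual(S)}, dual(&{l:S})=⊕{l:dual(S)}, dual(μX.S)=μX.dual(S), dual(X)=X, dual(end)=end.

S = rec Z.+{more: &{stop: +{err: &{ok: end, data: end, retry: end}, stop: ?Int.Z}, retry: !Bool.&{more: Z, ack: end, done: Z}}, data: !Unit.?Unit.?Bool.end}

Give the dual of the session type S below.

rec Z ↦ rec Z  (binder kept)
  +{more,data} ↦ &{more,data}  (internal→external)
    case more:
      &{stop,retry} ↦ +{stop,retry}  (offer→select)
        case stop:
          +{err,stop} ↦ &{err,stop}  (internal→external)
            case err:
              &{ok,data,retry} ↦ +{ok,data,retry}  (offer→select)
                case ok:
                  dual(end) = end
                case data:
                  dual(end) = end
                case retry:
                  dual(end) = end
            case stop:
              ?Int ↦ !Int
                dual(Z) = Z
        case retry:
          !Bool ↦ ?Bool
            &{more,ack,done} ↦ +{more,ack,done}  (offer→select)
              case more:
                dual(Z) = Z
              case ack:
                dual(end) = end
              case done:
                dual(Z) = Z
    case data:
      !Unit ↦ ?Unit
        ?Unit ↦ !Unit
          ?Bool ↦ !Bool
            dual(end) = end

rec Z.&{more: +{stop: &{err: +{ok: end, data: end, retry: end}, stop: !Int.Z}, retry: ?Bool.+{more: Z, ack: end, done: Z}}, data: ?Unit.!Unit.!Bool.end}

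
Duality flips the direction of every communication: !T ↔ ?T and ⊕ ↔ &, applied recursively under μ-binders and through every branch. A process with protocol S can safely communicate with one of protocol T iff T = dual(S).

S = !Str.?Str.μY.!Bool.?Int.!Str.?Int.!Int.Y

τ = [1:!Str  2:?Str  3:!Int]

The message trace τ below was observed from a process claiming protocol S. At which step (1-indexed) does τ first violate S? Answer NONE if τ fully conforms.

3

step 1: !Str  ✓  cont: ?Str.μY.…
step 2: ?Str  ✓  cont: μY.…
step 3: got !Int, protocol expects !Bool  ✗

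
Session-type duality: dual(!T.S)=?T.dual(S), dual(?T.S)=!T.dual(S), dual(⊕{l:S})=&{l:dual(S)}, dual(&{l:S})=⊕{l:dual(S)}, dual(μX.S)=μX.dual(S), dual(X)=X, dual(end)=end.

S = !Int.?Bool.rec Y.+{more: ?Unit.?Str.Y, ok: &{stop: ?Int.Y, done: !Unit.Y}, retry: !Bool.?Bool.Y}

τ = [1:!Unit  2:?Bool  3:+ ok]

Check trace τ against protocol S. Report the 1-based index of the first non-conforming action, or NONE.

[1] got !Unit, protocol expects !Int  ✗

1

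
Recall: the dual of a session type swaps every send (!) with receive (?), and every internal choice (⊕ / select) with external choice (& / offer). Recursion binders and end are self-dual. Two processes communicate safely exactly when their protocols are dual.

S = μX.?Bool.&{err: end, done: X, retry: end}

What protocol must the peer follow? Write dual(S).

μX.!Bool.⊕{err: end, done: X, retry: end}

μX = μX  (binder kept)
  ?Bool = !Bool
    &{err,done,retry} = ⊕{err,done,retry}  (offer→select)
      case err:
        end self-dual
      case done:
        X self-dual
      case retry:
        end self-dual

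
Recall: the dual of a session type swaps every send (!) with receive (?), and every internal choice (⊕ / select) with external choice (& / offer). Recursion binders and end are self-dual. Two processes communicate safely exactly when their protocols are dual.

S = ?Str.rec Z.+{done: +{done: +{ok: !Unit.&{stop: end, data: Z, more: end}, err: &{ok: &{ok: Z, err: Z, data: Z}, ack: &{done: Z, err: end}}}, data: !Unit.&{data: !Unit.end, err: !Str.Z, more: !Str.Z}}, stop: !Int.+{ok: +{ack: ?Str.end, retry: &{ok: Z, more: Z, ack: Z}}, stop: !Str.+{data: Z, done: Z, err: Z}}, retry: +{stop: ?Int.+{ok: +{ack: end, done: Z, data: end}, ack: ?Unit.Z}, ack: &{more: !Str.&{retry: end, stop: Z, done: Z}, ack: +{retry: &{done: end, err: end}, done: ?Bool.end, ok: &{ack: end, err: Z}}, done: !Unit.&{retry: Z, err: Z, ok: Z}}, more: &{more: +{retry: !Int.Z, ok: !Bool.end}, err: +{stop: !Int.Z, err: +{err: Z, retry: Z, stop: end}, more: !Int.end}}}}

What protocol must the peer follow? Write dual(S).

?Str = !Str
  rec Z = rec Z  (rec unchanged)
    +{done,stop,retry} = &{done,stop,retry}  (⊕→&)
      case done:
        +{done,data} = &{done,data}  (⊕→&)
          case done:
            +{ok,err} = &{ok,err}  (⊕→&)
              case ok:
                !Unit = ?Unit
                  &{stop,data,more} = +{stop,data,more}  (external→internal)
                    case stop:
                      end self-dual
                    case data:
                      Z self-dual
                    case more:
                      end self-dual
              case err:
                &{ok,ack} = +{ok,ack}  (external→internal)
                  case ok:
                    &{ok,err,data} = +{ok,err,data}  (external→internal)
                      case ok:
                        Z self-dual
                      case err:
                        Z self-dual
                      case data:
                        Z self-dual
                  case ack:
                    &{done,err} = +{done,err}  (external→internal)
                      case done:
                        Z self-dual
                      case err:
                        end self-dual
          case data:
            !Unit = ?Unit
              &{data,err,more} = +{data,err,more}  (external→internal)
                case data:
                  !Unit = ?Unit
                    end self-dual
                case err:
                  !Str = ?Str
                    Z self-dual
                case more:
                  !Str = ?Str
                    Z self-dual
      case stop:
        !Int = ?Int
          +{ok,stop} = &{ok,stop}  (⊕→&)
            case ok:
              +{ack,retry} = &{ack,retry}  (⊕→&)
                case ack:
                  ?Str = !Str
                    end self-dual
                case retry:
                  &{ok,more,ack} = +{ok,more,ack}  (external→internal)
                    case ok:
                      Z self-dual
                    case more:
                      Z self-dual
                    case ack:
                      Z self-dual
            case stop:
              !Str = ?Str
                +{data,done,err} = &{data,done,err}  (⊕→&)
                  case data:
                    Z self-dual
                  case done:
                    Z self-dual
                  case err:
                    Z self-dual
      case retry:
        +{stop,ack,more} = &{stop,ack,more}  (⊕→&)
          case stop:
            ?Int = !Int
              +{ok,ack} = &{ok,ack}  (⊕→&)
                case ok:
                  +{ack,done,data} = &{ack,done,data}  (⊕→&)
                    case ack:
                      end self-dual
                    case done:
                      Z self-dual
                    case data:
                      end self-dual
                case ack:
                  ?Unit = !Unit
                    Z self-dual
          case ack:
            &{more,ack,done} = +{more,ack,done}  (external→internal)
              case more:
                !Str = ?Str
                  &{retry,stop,done} = +{retry,stop,done}  (external→internal)
                    case retry:
                      end self-dual
                    case stop:
                      Z self-dual
                    case done:
                      Z self-dual
              case ack:
                +{retry,done,ok} = &{retry,done,ok}  (⊕→&)
                  case retry:
                    &{done,err} = +{done,err}  (external→internal)
                      case done:
                        end self-dual
                      case err:
                        end self-dual
                  case done:
                    ?Bool = !Bool
                      end self-dual
                  case ok:
                    &{ack,err} = +{ack,err}  (external→internal)
                      case ack:
                        end self-dual
                      case err:
                        Z self-dual
              case done:
                !Unit = ?Unit
                  &{retry,err,ok} = +{retry,err,ok}  (external→internal)
                    case retry:
                      Z self-dual
                    case err:
                      Z self-dual
                    case ok:
                      Z self-dual
          case more:
            &{more,err} = +{more,err}  (external→internal)
              case more:
                +{retry,ok} = &{retry,ok}  (⊕→&)
                  case retry:
                    !Int = ?Int
                      Z self-dual
                  case ok:
                    !Bool = ?Bool
                      end self-dual
              case err:
                +{stop,err,more} = &{stop,err,more}  (⊕→&)
                  case stop:
                    !Int = ?Int
                      Z self-dual
                  case err:
                    +{err,retry,stop} = &{err,retry,stop}  (⊕→&)
                      case err:
                        Z self-dual
                      case retry:
                        Z self-dual
                      case stop:
                        end self-dual
                  case more:
                    !Int = ?Int
                      end self-dual

!Str.rec Z.&{done: &{done: &{ok: ?Unit.+{stop: end, data: Z, more: end}, err: +{ok: +{ok: Z, err: Z, data: Z}, ack: +{done: Z, err: end}}}, data: ?Unit.+{data: ?Unit.end, err: ?Str.Z, more: ?Str.Z}}, stop: ?Int.&{ok: &{ack: !Str.end, retry: +{ok: Z, more: Z, ack: Z}}, stop: ?Str.&{data: Z, done: Z, err: Z}}, retry: &{stop: !Int.&{ok: &{ack: end, done: Z, data: end}, ack: !Unit.Z}, ack: +{more: ?Str.+{retry: end, stop: Z, done: Z}, ack: &{retry: +{done: end, err: end}, done: !Bool.end, ok: +{ack: end, err: Z}}, done: ?Unit.+{retry: Z, err: Z, ok: Z}}, more: +{more: &{retry: ?Int.Z, ok: ?Bool.end}, err: &{stop: ?Int.Z, err: &{err: Z, retry: Z, stop: end}, more: ?Int.end}}}}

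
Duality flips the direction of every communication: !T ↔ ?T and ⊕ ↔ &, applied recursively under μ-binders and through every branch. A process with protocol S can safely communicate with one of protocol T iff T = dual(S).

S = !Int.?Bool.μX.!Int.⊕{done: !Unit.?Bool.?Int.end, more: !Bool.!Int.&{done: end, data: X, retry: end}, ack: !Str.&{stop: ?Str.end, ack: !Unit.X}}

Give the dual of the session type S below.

!Int ↦ ?Int
  ?Bool ↦ !Bool
    μX ↦ μX  (binder kept)
      !Int ↦ ?Int
        ⊕{done,more,ack} ↦ &{done,more,ack}  (internal→external)
          [done]
            !Unit ↦ ?Unit
              ?Bool ↦ !Bool
                ?Int ↦ !Int
                  end self-dual
          [more]
            !Bool ↦ ?Bool
              !Int ↦ ?Int
                &{done,data,retry} ↦ ⊕{done,data,retry}  (external→internal)
                  [done]
                    end self-dual
                  [data]
                    X self-dual
                  [retry]
                    end self-dual
          [ack]
            !Str ↦ ?Str
              &{stop,ack} ↦ ⊕{stop,ack}  (external→internal)
                [stop]
                  ?Str ↦ !Str
                    end self-dual
                [ack]
                  !Unit ↦ ?Unit
                    X self-dual

?Int.!Bool.μX.?Int.&{done: ?Unit.!Bool.!Int.end, more: ?Bool.?Int.⊕{done: end, data: X, retry: end}, ack: ?Str.⊕{stop: !Str.end, ack: ?Unit.X}}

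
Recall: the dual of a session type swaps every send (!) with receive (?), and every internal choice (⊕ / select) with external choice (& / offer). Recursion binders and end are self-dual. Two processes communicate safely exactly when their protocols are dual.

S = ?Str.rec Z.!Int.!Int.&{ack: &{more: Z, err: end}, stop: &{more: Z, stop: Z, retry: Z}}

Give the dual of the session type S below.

!Str.rec Z.?Int.?Int.+{ack: +{more: Z, err: end}, stop: +{more: Z, stop: Z, retry: Z}}

?Str = !Str
  rec Z = rec Z  (binder kept)
    !Int = ?Int
      !Int = ?Int
        &{ack,stop} = +{ack,stop}  (offer→select)
          [ack]
            &{more,err} = +{more,err}  (offer→select)
              [more]
                dual(Z) = Z
              [err]
                dual(end) = end
          [stop]
            &{more,stop,retry} = +{more,stop,retry}  (offer→select)
              [more]
                dual(Z) = Z
              [stop]
                dual(Z) = Z
              [retry]
                dual(Z) = Z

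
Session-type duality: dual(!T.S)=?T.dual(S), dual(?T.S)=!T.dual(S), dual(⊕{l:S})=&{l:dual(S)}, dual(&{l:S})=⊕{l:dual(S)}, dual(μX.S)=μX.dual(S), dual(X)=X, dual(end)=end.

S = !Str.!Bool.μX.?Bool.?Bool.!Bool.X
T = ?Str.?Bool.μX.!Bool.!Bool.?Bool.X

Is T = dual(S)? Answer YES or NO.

!Str vs ?Str  ✓
  !Bool vs ?Bool  ✓
    μX vs μX  ✓ (rec unchanged)
      ?Bool vs !Bool  ✓
        ?Bool vs !Bool  ✓
          !Bool vs ?Bool  ✓
            X vs X  ✓

YES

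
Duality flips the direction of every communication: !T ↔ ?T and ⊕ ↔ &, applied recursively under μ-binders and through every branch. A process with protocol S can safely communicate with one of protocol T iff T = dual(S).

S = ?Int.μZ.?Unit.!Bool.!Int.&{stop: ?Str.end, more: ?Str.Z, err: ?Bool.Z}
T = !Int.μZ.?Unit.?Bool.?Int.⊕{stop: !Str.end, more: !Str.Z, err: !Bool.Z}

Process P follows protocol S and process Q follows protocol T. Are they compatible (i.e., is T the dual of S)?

NO

?Int vs !Int  ok
  μZ vs μZ  ok (μ self-dual)
    ?Unit vs ?Unit  ✗ same direction on both sides — not dual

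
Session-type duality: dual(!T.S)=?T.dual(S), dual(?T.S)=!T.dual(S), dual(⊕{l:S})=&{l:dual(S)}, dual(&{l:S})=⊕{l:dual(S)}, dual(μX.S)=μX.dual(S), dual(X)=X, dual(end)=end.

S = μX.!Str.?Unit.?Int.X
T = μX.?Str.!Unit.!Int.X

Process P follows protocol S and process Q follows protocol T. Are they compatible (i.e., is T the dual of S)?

YES

μX | μX  ok (μ self-dual)
  !Str | ?Str  ok
    ?Unit | !Unit  ok
      ?Int | !Int  ok
        X | X  ok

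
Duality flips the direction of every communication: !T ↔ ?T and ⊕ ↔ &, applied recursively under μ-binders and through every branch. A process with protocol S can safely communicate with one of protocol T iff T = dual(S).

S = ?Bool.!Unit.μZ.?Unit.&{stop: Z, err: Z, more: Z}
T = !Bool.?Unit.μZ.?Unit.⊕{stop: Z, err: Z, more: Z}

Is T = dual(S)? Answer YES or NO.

?Bool ‖ !Bool  ok
  !Unit ‖ ?Unit  ok
    μZ ‖ μZ  ok (rec unchanged)
      ?Unit ‖ ?Unit  ✗ same direction on both sides — not dual

NO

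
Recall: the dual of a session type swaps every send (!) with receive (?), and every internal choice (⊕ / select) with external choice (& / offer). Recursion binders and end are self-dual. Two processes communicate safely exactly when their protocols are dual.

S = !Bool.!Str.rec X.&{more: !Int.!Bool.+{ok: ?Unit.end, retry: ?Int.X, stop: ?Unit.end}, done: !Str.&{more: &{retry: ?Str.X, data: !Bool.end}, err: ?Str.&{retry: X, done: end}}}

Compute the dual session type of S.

?Bool.?Str.rec X.+{more: ?Int.?Bool.&{ok: !Unit.end, retry: !Int.X, stop: !Unit.end}, done: ?Str.+{more: +{retry: !Str.X, data: ?Bool.end}, err: !Str.+{retry: X, done: end}}}

!Bool → ?Bool
  !Str → ?Str
    rec X → rec X  (μ self-dual)
      &{more,done} → +{more,done}  (external→internal)
        [more]
          !Int → ?Int
            !Bool → ?Bool
              +{ok,retry,stop} → &{ok,retry,stop}  (internal→external)
                [ok]
                  ?Unit → !Unit
                    end self-dual
                [retry]
                  ?Int → !Int
                    X self-dual
                [stop]
                  ?Unit → !Unit
                    end self-dual
        [done]
          !Str → ?Str
            &{more,err} → +{more,err}  (external→internal)
              [more]
                &{retry,data} → +{retry,data}  (external→internal)
                  [retry]
                    ?Str → !Str
                      X self-dual
                  [data]
                    !Bool → ?Bool
                      end self-dual
              [err]
                ?Str → !Str
                  &{retry,done} → +{retry,done}  (external→internal)
                    [retry]
                      X self-dual
                    [done]
                      end self-dual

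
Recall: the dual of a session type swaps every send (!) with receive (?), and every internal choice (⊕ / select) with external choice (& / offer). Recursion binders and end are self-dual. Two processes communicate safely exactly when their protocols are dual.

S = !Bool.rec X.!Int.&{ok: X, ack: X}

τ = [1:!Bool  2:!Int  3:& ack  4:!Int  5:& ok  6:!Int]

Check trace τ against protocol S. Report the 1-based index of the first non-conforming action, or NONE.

@1 !Bool  match  residual = rec X.…
@2 !Int  match  residual = &{ok: rec X.…, ack: rec X.…}
@3 & ack  match  residual = rec X.…
@4 !Int  match  residual = &{ok: rec X.…, ack: rec X.…}
@5 & ok  match  residual = rec X.…
@6 !Int  match  residual = &{ok: rec X.…, ack: rec X.…}
all 6 steps conform

NONE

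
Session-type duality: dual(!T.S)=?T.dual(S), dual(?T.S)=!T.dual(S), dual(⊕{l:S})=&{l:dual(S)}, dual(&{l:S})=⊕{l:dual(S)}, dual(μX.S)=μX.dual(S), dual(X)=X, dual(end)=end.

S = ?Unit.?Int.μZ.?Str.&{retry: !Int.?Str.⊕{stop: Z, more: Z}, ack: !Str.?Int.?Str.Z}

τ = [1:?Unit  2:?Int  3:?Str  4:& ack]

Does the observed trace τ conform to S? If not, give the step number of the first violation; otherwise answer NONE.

NONE

[1] ?Unit  ✓  state: ?Int.μZ.…
[2] ?Int  ✓  state: μZ.…
[3] ?Str  ✓  state: &{retry: !Int.?Str.⊕{stop: μZ.…, more: μZ.…}, ack: !Str.?Int.?Str.μZ.…}
[4] & ack  ✓  state: !Str.?Int.?Str.μZ.…
τ conforms to S (length 4)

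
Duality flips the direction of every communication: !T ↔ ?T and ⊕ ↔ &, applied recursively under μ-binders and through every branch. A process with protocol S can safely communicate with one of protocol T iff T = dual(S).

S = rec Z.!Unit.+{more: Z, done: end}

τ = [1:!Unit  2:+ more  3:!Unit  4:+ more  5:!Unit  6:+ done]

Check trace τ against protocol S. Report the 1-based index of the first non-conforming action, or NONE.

@1 !Unit  match  state: +{more: rec Z.…, done: end}
@2 + more  match  state: rec Z.…
@3 !Unit  match  state: +{more: rec Z.…, done: end}
@4 + more  match  state: rec Z.…
@5 !Unit  match  state: +{more: rec Z.…, done: end}
@6 + done  match  state: end
all 6 steps conform

NONE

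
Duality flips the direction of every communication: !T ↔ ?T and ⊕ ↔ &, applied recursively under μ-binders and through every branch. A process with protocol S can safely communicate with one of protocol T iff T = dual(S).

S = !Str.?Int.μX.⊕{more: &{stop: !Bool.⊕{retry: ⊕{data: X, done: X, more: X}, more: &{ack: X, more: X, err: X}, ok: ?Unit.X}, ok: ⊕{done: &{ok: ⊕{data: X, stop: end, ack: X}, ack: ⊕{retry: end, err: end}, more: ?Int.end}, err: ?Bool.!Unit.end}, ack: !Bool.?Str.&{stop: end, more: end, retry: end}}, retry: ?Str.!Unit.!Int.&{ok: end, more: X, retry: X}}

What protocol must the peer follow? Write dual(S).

!Str = ?Str
  ?Int = !Int
    μX = μX  (μ self-dual)
      ⊕{more,retry} = &{more,retry}  (internal→external)
        case more:
          &{stop,ok,ack} = ⊕{stop,ok,ack}  (external→internal)
            case stop:
              !Bool = ?Bool
                ⊕{retry,more,ok} = &{retry,more,ok}  (internal→external)
                  case retry:
                    ⊕{data,done,more} = &{data,done,more}  (internal→external)
                      case data:
                        dual(X) = X
                      case done:
                        dual(X) = X
                      case more:
                        dual(X) = X
                  case more:
                    &{ack,more,err} = ⊕{ack,more,err}  (external→internal)
                      case ack:
                        dual(X) = X
                      case more:
                        dual(X) = X
                      case err:
                        dual(X) = X
                  case ok:
                    ?Unit = !Unit
                      dual(X) = X
            case ok:
              ⊕{done,err} = &{done,err}  (internal→external)
                case done:
                  &{ok,ack,more} = ⊕{ok,ack,more}  (external→internal)
                    case ok:
                      ⊕{data,stop,ack} = &{data,stop,ack}  (internal→external)
                        case data:
                          dual(X) = X
                        case stop:
                          dual(end) = end
                        case ack:
                          dual(X) = X
                    case ack:
                      ⊕{retry,err} = &{retry,err}  (internal→external)
                        case retry:
                          dual(end) = end
                        case err:
                          dual(end) = end
                    case more:
                      ?Int = !Int
                        dual(end) = end
                case err:
                  ?Bool = !Bool
                    !Unit = ?Unit
                      dual(end) = end
            case ack:
              !Bool = ?Bool
                ?Str = !Str
                  &{stop,more,retry} = ⊕{stop,more,retry}  (external→internal)
                    case stop:
                      dual(end) = end
                    case more:
                      dual(end) = end
                    case retry:
                      dual(end) = end
        case retry:
          ?Str = !Str
            !Unit = ?Unit
              !Int = ?Int
                &{ok,more,retry} = ⊕{ok,more,retry}  (external→internal)
                  case ok:
                    dual(end) = end
                  case more:
                    dual(X) = X
                  case retry:
                    dual(X) = X

?Str.!Int.μX.&{more: ⊕{stop: ?Bool.&{retry: &{data: X, done: X, more: X}, more: ⊕{ack: X, more: X, err: X}, ok: !Unit.X}, ok: &{done: ⊕{ok: &{data: X, stop: end, ack: X}, ack: &{retry: end, err: end}, more: !Int.end}, err: !Bool.?Unit.end}, ack: ?Bool.!Str.⊕{stop: end, more: end, retry: end}}, retry: !Str.?Unit.?Int.⊕{ok: end, more: X, retry: X}}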